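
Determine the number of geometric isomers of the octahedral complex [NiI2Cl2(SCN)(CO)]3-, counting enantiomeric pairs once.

There are 6 geometric isomers: I cis, Cl cis (3 arrangements, 2 chiral); I trans, Cl cis; I cis, Cl trans; I trans, Cl trans.

6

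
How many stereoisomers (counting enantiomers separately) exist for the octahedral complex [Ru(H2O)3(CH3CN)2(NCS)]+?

There are 3 geometric isomers: H2O mer, CH3CN trans; H2O fac, CH3CN cis; H2O mer, CH3CN cis.
Each arrangement has an internal mirror plane or centre of symmetry, so none is chiral.

3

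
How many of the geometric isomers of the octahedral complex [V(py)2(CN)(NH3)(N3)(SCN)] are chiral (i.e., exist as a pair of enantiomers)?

Placing the ligands in turn and identifying arrangements related by rotation or reflection leaves 9 distinct geometric isomers.
Of these, 6 lack any improper symmetry element and so occur as enantiomeric pairs, giving 9 + 6 = 15 stereoisomers in total.

6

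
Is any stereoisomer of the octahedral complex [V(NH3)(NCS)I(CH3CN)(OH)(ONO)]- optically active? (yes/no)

An octahedron has six vertices in three trans pairs; every non-trans pair is cis.
Placing the ligands in turn and identifying arrangements related by rotation or reflection leaves 15 distinct geometric isomers.
Of these, 15 lack any improper symmetry element and so occur as enantiomeric pairs, giving 15 + 15 = 30 stereoisomers in total.

yes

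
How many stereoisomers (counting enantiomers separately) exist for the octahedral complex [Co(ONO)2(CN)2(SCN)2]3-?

In an octahedral complex each vertex has one trans partner and four cis neighbours.
Working through the distinct placements yields 5 geometric isomers: ONO trans, CN trans, SCN trans; ONO cis, CN trans, SCN cis; ONO cis, CN cis, SCN trans; ONO cis, CN cis, SCN cis (chiral); ONO trans, CN cis, SCN cis.
One of these lacks any improper symmetry element and so occurs as an enantiomeric pair, giving 5 + 1 = 6 stereoisomers in total.

6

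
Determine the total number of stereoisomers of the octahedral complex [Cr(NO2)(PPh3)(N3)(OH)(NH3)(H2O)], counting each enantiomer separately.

The six octahedral sites form three mutually perpendicular trans pairs.
Exhaustive case analysis gives 15 geometric isomers.
Of these, 15 lack any improper symmetry element and so occur as enantiomeric pairs, giving 15 + 15 = 30 stereoisomers in total.

30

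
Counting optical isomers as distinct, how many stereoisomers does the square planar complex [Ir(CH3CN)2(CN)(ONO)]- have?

2

Working through the distinct placements yields 2 geometric isomers: CH3CN cis; CH3CN trans.
Each arrangement has an internal mirror plane or centre of symmetry, so none is chiral.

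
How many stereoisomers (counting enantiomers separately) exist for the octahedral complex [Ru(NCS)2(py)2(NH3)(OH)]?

8

There are 6 geometric isomers: NCS trans, py trans; NCS trans, py cis; NCS cis, py trans; NCS cis, py cis (3 arrangements, 2 chiral).
Of these, 2 lack any improper symmetry element and so occur as enantiomeric pairs, giving 6 + 2 = 8 stereoisomers in total.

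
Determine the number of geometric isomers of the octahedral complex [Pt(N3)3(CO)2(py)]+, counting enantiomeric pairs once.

In an octahedral complex each vertex has one trans partner and four cis neighbours.
The distinct arrangements are (3 in all): N3 mer, CO trans; N3 fac, CO cis; N3 mer, CO cis.

3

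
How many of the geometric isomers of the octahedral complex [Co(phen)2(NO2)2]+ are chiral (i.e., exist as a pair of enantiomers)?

The six octahedral sites form three mutually perpendicular trans pairs.
Each phen is bidentate and must span two cis positions.
Systematic placement gives 2 geometric isomers: NO2 trans; NO2 cis (chiral).
One of these lacks any improper symmetry element and so occurs as an enantiomeric pair, giving 2 + 1 = 3 stereoisomers in total.

1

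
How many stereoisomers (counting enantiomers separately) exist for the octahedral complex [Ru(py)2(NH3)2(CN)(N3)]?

In an octahedral complex each vertex has one trans partner and four cis neighbours.
The distinct arrangements are (6 in all): py trans, NH3 trans; py cis, NH3 cis (3 arrangements, 2 chiral); py trans, NH3 cis; py cis, NH3 trans.
Of these, 2 lack any improper symmetry element and so occur as enantiomeric pairs, giving 6 + 2 = 8 stereoisomers in total.

8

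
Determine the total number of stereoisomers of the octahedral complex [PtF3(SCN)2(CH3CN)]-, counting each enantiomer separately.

There are 3 geometric isomers: F mer, SCN trans; F fac, SCN cis; F mer, SCN cis.
Each arrangement has an internal mirror plane or centre of symmetry, so none is chiral.

3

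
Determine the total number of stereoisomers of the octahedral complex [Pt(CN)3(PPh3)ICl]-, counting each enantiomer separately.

An octahedron has six vertices in three trans pairs; every non-trans pair is cis.
Systematic placement gives 4 geometric isomers: CN mer (3 arrangements); CN fac (chiral).
One of these lacks any improper symmetry element and so occurs as an enantiomeric pair, giving 4 + 1 = 5 stereoisomers in total.

5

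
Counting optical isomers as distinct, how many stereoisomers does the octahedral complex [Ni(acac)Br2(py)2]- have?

An octahedron has six vertices in three trans pairs; every non-trans pair is cis.
Each acac is bidentate and must span two cis positions.
Systematic placement gives 3 geometric isomers: Br trans, py cis; Br cis, py trans; Br cis, py cis (chiral).
One of these lacks any improper symmetry element and so occurs as an enantiomeric pair, giving 3 + 1 = 4 stereoisomers in total.

4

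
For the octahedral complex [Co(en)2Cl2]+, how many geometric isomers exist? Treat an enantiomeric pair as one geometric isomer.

2

Each en is bidentate and must span two cis positions.
Systematic placement gives 2 geometric isomers: Cl trans; Cl cis (chiral).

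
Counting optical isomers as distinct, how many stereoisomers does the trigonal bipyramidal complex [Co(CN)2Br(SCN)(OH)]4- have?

In a trigonal bipyramid the two axial positions differ from the three equatorial ones.
Placing the ligands in turn and identifying arrangements related by rotation or reflection leaves 7 distinct geometric isomers.
Of these, 3 lack any improper symmetry element and so occur as enantiomeric pairs, giving 7 + 3 = 10 stereoisomers in total.

10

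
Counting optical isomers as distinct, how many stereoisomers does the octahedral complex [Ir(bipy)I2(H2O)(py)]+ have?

Each bipy is bidentate and must span two cis positions.
The distinct arrangements are (4 in all): I cis (3 arrangements, 2 chiral); I trans.
Of these, 2 lack any improper symmetry element and so occur as enantiomeric pairs, giving 4 + 2 = 6 stereoisomers in total.

6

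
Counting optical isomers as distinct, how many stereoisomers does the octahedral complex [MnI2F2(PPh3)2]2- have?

6

Systematic placement gives 5 geometric isomers: I trans, F trans, PPh3 trans; I cis, F trans, PPh3 cis; I cis, F cis, PPh3 trans; I cis, F cis, PPh3 cis (chiral); I trans, F cis, PPh3 cis.
One of these lacks any improper symmetry element and so occurs as an enantiomeric pair, giving 5 + 1 = 6 stereoisomers in total.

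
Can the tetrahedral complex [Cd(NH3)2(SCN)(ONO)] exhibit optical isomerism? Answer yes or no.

no

In a tetrahedral complex all four positions are equivalent and every pair of ligands is adjacent — there is no cis/trans distinction.
Only one geometric arrangement is possible.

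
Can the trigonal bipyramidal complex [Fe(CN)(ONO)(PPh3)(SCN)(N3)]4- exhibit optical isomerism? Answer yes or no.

yes

In a trigonal bipyramid the two axial positions differ from the three equatorial ones.
Systematic enumeration (placing each ligand type in turn and discarding arrangements equivalent by rotation or reflection) gives 10 geometric isomers.
Of these, 10 lack any improper symmetry element and so occur as enantiomeric pairs, giving 10 + 10 = 20 stereoisomers in total.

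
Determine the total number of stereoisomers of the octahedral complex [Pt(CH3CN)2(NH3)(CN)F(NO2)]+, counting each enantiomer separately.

An octahedron has six vertices in three trans pairs; every non-trans pair is cis.
Exhaustive case analysis gives 9 geometric isomers.
Of these, 6 lack any improper symmetry element and so occur as enantiomeric pairs, giving 9 + 6 = 15 stereoisomers in total.

15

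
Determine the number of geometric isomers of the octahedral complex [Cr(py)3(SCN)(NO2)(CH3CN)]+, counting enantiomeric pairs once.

4

The six octahedral sites form three mutually perpendicular trans pairs.
The distinct arrangements are (4 in all): py mer (3 arrangements); py fac (chiral).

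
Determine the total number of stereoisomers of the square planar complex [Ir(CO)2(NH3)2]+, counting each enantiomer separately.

The distinct arrangements are (2 in all): CO cis; CO trans.
Each arrangement has an internal mirror plane or centre of symmetry, so none is chiral.

2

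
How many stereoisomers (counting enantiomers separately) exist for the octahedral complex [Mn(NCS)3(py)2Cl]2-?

3

The distinct arrangements are (3 in all): NCS mer, py trans; NCS fac, py cis; NCS mer, py cis.
Each arrangement has an internal mirror plane or centre of symmetry, so none is chiral.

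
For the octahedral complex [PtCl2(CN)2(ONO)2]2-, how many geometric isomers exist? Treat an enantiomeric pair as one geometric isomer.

5

In an octahedral complex each vertex has one trans partner and four cis neighbours.
Working through the distinct placements yields 5 geometric isomers: Cl trans, CN trans, ONO trans; Cl cis, CN trans, ONO cis; Cl cis, CN cis, ONO trans; Cl cis, CN cis, ONO cis (chiral); Cl trans, CN cis, ONO cis.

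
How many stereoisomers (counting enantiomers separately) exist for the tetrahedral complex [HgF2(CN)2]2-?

In a tetrahedral complex all four positions are equivalent and every pair of ligands is adjacent — there is no cis/trans distinction.
Only one geometric arrangement is possible.

1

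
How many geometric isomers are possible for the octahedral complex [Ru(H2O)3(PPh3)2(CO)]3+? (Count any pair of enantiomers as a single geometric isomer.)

An octahedron has six vertices in three trans pairs; every non-trans pair is cis.
There are 3 geometric isomers: H2O mer, PPh3 trans; H2O fac, PPh3 cis; H2O mer, PPh3 cis.

3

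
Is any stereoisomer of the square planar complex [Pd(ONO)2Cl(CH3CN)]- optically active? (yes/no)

A square has two trans pairs of vertices; adjacent vertices are cis.
Systematic placement gives 2 geometric isomers: ONO cis; ONO trans.
Each arrangement has an internal mirror plane or centre of symmetry, so none is chiral.

no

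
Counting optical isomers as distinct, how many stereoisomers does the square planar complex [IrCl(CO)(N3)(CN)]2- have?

A square has two trans pairs of vertices; adjacent vertices are cis.
There are 3 geometric isomers: (CN/Cl trans, CO/N3 trans); (CN/N3 trans, CO/Cl trans); (CN/CO trans, Cl/N3 trans).
Each arrangement has an internal mirror plane or centre of symmetry, so none is chiral.

3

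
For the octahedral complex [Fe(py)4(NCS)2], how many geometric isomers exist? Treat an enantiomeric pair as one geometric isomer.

2

An octahedron has six vertices in three trans pairs; every non-trans pair is cis.
There are 2 geometric isomers: NCS trans; NCS cis.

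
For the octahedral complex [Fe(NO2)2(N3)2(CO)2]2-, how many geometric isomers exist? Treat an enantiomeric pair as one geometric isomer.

5

An octahedron has six vertices in three trans pairs; every non-trans pair is cis.
Systematic placement gives 5 geometric isomers: NO2 trans, N3 trans, CO trans; NO2 cis, N3 cis, CO trans; NO2 trans, N3 cis, CO cis; NO2 cis, N3 cis, CO cis (chiral); NO2 cis, N3 trans, CO cis.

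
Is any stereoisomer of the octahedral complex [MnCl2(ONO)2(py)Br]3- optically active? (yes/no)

yes

The six octahedral sites form three mutually perpendicular trans pairs.
Working through the distinct placements yields 6 geometric isomers: Cl cis, ONO cis (3 arrangements, 2 chiral); Cl cis, ONO trans; Cl trans, ONO cis; Cl trans, ONO trans.
Of these, 2 lack any improper symmetry element and so occur as enantiomeric pairs, giving 6 + 2 = 8 stereoisomers in total.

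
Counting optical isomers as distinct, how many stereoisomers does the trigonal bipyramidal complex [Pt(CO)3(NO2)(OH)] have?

Systematic placement gives 4 geometric isomers: NO2 equatorial, OH equatorial; NO2 axial, OH equatorial; NO2 equatorial, OH axial; NO2 axial, OH axial.
Each arrangement has an internal mirror plane or centre of symmetry, so none is chiral.

4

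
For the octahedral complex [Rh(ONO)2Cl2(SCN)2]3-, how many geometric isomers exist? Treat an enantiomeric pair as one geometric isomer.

5

An octahedron has six vertices in three trans pairs; every non-trans pair is cis.
There are 5 geometric isomers: ONO trans, Cl trans, SCN trans; ONO cis, Cl trans, SCN cis; ONO cis, Cl cis, SCN trans; ONO cis, Cl cis, SCN cis (chiral); ONO trans, Cl cis, SCN cis.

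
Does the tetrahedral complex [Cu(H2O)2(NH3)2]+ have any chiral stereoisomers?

Only one geometric arrangement is possible.

no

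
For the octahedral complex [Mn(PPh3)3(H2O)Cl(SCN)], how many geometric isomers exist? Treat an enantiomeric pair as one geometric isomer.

4

In an octahedral complex each vertex has one trans partner and four cis neighbours.
Working through the distinct placements yields 4 geometric isomers: PPh3 mer (3 arrangements); PPh3 fac (chiral).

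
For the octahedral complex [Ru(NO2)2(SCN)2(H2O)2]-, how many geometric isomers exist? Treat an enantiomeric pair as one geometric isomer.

5

There are 5 geometric isomers: NO2 trans, SCN trans, H2O trans; NO2 cis, SCN cis, H2O trans; NO2 cis, SCN trans, H2O cis; NO2 cis, SCN cis, H2O cis (chiral); NO2 trans, SCN cis, H2O cis.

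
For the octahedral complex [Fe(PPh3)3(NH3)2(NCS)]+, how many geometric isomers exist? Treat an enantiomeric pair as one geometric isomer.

The distinct arrangements are (3 in all): PPh3 mer, NH3 cis; PPh3 mer, NH3 trans; PPh3 fac, NH3 cis.

3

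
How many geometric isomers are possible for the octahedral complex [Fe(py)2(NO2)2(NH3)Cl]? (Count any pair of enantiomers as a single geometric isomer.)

6

The distinct arrangements are (6 in all): py trans, NO2 trans; py cis, NO2 cis (3 arrangements, 2 chiral); py trans, NO2 cis; py cis, NO2 trans.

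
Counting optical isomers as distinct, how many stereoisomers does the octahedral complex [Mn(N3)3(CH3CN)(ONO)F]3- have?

5

Working through the distinct placements yields 4 geometric isomers: N3 mer (3 arrangements); N3 fac (chiral).
One of these lacks any improper symmetry element and so occurs as an enantiomeric pair, giving 4 + 1 = 5 stereoisomers in total.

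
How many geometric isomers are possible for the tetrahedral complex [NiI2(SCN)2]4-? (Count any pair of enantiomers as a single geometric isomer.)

In a tetrahedral complex all four positions are equivalent and every pair of ligands is adjacent — there is no cis/trans distinction.
Only one geometric arrangement is possible.

1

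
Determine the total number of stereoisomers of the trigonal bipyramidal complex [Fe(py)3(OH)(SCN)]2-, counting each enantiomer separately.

4

In a trigonal bipyramid the two axial positions differ from the three equatorial ones.
There are 4 geometric isomers: OH axial, SCN axial; OH axial, SCN equatorial; OH equatorial, SCN axial; OH equatorial, SCN equatorial.
Each arrangement has an internal mirror plane or centre of symmetry, so none is chiral.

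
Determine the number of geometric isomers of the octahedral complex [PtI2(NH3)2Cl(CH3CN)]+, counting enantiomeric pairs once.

6

The six octahedral sites form three mutually perpendicular trans pairs.
Systematic placement gives 6 geometric isomers: I trans, NH3 trans; I cis, NH3 cis (3 arrangements, 2 chiral); I cis, NH3 trans; I trans, NH3 cis.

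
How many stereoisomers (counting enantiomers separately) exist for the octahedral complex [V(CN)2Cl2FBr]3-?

8

The six octahedral sites form three mutually perpendicular trans pairs.
Working through the distinct placements yields 6 geometric isomers: CN cis, Cl cis (3 arrangements, 2 chiral); CN cis, Cl trans; CN trans, Cl cis; CN trans, Cl trans.
Of these, 2 lack any improper symmetry element and so occur as enantiomeric pairs, giving 6 + 2 = 8 stereoisomers in total.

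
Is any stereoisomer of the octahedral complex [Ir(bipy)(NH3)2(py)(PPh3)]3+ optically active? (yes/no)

yes

An octahedron has six vertices in three trans pairs; every non-trans pair is cis.
Each bipy is bidentate and must span two cis positions.
There are 4 geometric isomers: NH3 trans; NH3 cis (3 arrangements, 2 chiral).
Of these, 2 lack any improper symmetry element and so occur as enantiomeric pairs, giving 4 + 2 = 6 stereoisomers in total.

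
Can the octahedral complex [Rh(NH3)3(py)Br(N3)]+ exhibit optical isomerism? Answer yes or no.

yes

In an octahedral complex each vertex has one trans partner and four cis neighbours.
Systematic placement gives 4 geometric isomers: NH3 mer (3 arrangements); NH3 fac (chiral).
One of these lacks any improper symmetry element and so occurs as an enantiomeric pair, giving 4 + 1 = 5 stereoisomers in total.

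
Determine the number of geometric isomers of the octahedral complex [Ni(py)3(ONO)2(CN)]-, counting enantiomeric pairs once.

3

Working through the distinct placements yields 3 geometric isomers: py mer, ONO cis; py mer, ONO trans; py fac, ONO cis.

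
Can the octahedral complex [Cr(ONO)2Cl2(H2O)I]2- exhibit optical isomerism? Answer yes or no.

An octahedron has six vertices in three trans pairs; every non-trans pair is cis.
The distinct arrangements are (6 in all): ONO trans, Cl trans; ONO cis, Cl trans; ONO trans, Cl cis; ONO cis, Cl cis (3 arrangements, 2 chiral).
Of these, 2 lack any improper symmetry element and so occur as enantiomeric pairs, giving 6 + 2 = 8 stereoisomers in total.

yes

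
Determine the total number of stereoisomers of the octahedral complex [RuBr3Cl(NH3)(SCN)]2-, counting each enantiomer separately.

An octahedron has six vertices in three trans pairs; every non-trans pair is cis.
Working through the distinct placements yields 4 geometric isomers: Br mer (3 arrangements); Br fac (chiral).
One of these lacks any improper symmetry element and so occurs as an enantiomeric pair, giving 4 + 1 = 5 stereoisomers in total.

5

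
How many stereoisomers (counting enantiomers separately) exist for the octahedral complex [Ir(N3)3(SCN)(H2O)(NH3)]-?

5

The distinct arrangements are (4 in all): N3 mer (3 arrangements); N3 fac (chiral).
One of these lacks any improper symmetry element and so occurs as an enantiomeric pair, giving 4 + 1 = 5 stereoisomers in total.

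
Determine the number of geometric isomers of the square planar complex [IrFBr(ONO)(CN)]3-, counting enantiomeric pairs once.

3

In a square planar complex each vertex has one trans partner and two cis neighbours.
Working through the distinct placements yields 3 geometric isomers: (Br/F trans, CN/ONO trans); (Br/ONO trans, CN/F trans); (Br/CN trans, F/ONO trans).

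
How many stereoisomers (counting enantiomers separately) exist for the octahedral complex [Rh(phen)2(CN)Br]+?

The six octahedral sites form three mutually perpendicular trans pairs.
Each phen is bidentate and must span two cis positions.
The distinct arrangements are (2 in all): CN and Br mutually trans; CN and Br mutually cis (chiral).
One of these lacks any improper symmetry element and so occurs as an enantiomeric pair, giving 2 + 1 = 3 stereoisomers in total.

3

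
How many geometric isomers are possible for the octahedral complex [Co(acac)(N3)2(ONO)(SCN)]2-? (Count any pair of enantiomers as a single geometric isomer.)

Each acac is bidentate and must span two cis positions.
The distinct arrangements are (4 in all): N3 trans; N3 cis (3 arrangements, 2 chiral).

4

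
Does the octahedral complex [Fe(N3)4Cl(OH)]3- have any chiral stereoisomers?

no

The six octahedral sites form three mutually perpendicular trans pairs.
There are 2 geometric isomers: Cl and OH mutually cis; Cl and OH mutually trans.
Each arrangement has an internal mirror plane or centre of symmetry, so none is chiral.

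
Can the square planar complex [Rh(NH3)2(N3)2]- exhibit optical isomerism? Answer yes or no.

no

There are 2 geometric isomers: NH3 cis; NH3 trans.
Each arrangement has an internal mirror plane or centre of symmetry, so none is chiral.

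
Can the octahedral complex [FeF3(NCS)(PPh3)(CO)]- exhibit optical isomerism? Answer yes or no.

yes

There are 4 geometric isomers: F mer (3 arrangements); F fac (chiral).
One of these lacks any improper symmetry element and so occurs as an enantiomeric pair, giving 4 + 1 = 5 stereoisomers in total.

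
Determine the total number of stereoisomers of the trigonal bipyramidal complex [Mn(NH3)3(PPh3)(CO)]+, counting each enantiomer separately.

4

In a trigonal bipyramid the two axial positions differ from the three equatorial ones.
The distinct arrangements are (4 in all): PPh3 equatorial, CO axial; PPh3 axial, CO axial; PPh3 equatorial, CO equatorial; PPh3 axial, CO equatorial.
Each arrangement has an internal mirror plane or centre of symmetry, so none is chiral.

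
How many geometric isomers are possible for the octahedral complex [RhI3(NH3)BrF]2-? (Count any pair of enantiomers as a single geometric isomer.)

Working through the distinct placements yields 4 geometric isomers: I mer (3 arrangements); I fac (chiral).

4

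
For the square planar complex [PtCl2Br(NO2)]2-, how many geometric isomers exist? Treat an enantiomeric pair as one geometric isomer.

The distinct arrangements are (2 in all): Cl cis; Cl trans.

2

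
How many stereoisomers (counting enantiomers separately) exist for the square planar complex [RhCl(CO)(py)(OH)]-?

3

A square has two trans pairs of vertices; adjacent vertices are cis.
The distinct arrangements are (3 in all): (CO/OH trans, Cl/py trans); (CO/py trans, Cl/OH trans); (CO/Cl trans, OH/py trans).
Each arrangement has an internal mirror plane or centre of symmetry, so none is chiral.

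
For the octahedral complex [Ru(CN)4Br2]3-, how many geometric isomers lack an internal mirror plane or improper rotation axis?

0

An octahedron has six vertices in three trans pairs; every non-trans pair is cis.
The distinct arrangements are (2 in all): Br trans; Br cis.
Each arrangement has an internal mirror plane or centre of symmetry, so none is chiral.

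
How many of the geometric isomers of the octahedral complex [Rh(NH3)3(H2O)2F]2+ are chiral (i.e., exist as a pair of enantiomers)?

0

The six octahedral sites form three mutually perpendicular trans pairs.
Systematic placement gives 3 geometric isomers: NH3 mer, H2O cis; NH3 mer, H2O trans; NH3 fac, H2O cis.
Each arrangement has an internal mirror plane or centre of symmetry, so none is chiral.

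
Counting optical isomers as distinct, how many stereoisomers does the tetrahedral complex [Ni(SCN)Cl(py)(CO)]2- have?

2

Only one geometric arrangement is possible; it has no improper symmetry element, so it exists as a pair of enantiomers (2 stereoisomers).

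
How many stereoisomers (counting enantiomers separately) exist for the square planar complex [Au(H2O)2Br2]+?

In a square planar complex each vertex has one trans partner and two cis neighbours.
Working through the distinct placements yields 2 geometric isomers: H2O cis; H2O trans.
Each arrangement has an internal mirror plane or centre of symmetry, so none is chiral.

2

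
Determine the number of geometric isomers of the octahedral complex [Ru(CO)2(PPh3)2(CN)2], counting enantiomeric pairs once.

In an octahedral complex each vertex has one trans partner and four cis neighbours.
Working through the distinct placements yields 5 geometric isomers: CO trans, PPh3 trans, CN trans; CO cis, PPh3 cis, CN trans; CO cis, PPh3 trans, CN cis; CO cis, PPh3 cis, CN cis (chiral); CO trans, PPh3 cis, CN cis.

5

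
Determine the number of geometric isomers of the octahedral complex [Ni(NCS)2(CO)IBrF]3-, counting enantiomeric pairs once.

9

An octahedron has six vertices in three trans pairs; every non-trans pair is cis.
Systematic enumeration (placing each ligand type in turn and discarding arrangements equivalent by rotation or reflection) gives 9 geometric isomers.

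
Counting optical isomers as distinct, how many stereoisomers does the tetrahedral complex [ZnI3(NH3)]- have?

1

In a tetrahedral complex all four positions are equivalent and every pair of ligands is adjacent — there is no cis/trans distinction.
Only one geometric arrangement is possible.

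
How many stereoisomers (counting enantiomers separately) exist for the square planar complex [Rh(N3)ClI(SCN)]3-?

The distinct arrangements are (3 in all): (Cl/N3 trans, I/SCN trans); (Cl/SCN trans, I/N3 trans); (Cl/I trans, N3/SCN trans).
Each arrangement has an internal mirror plane or centre of symmetry, so none is chiral.

3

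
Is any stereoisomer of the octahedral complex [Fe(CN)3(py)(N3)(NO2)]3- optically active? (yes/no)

An octahedron has six vertices in three trans pairs; every non-trans pair is cis.
The distinct arrangements are (4 in all): CN mer (3 arrangements); CN fac (chiral).
One of these lacks any improper symmetry element and so occurs as an enantiomeric pair, giving 4 + 1 = 5 stereoisomers in total.

yes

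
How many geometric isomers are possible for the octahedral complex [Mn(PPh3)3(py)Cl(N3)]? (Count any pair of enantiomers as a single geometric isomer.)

4

An octahedron has six vertices in three trans pairs; every non-trans pair is cis.
Working through the distinct placements yields 4 geometric isomers: PPh3 mer (3 arrangements); PPh3 fac (chiral).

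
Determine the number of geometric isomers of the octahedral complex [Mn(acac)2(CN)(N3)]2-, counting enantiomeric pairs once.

In an octahedral complex each vertex has one trans partner and four cis neighbours.
Each acac is bidentate and must span two cis positions.
There are 2 geometric isomers: CN and N3 mutually trans; CN and N3 mutually cis (chiral).

2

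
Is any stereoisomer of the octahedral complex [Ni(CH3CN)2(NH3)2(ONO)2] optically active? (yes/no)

yes

An octahedron has six vertices in three trans pairs; every non-trans pair is cis.
Working through the distinct placements yields 5 geometric isomers: CH3CN trans, NH3 trans, ONO trans; CH3CN trans, NH3 cis, ONO cis; CH3CN cis, NH3 cis, ONO trans; CH3CN cis, NH3 cis, ONO cis (chiral); CH3CN cis, NH3 trans, ONO cis.
One of these lacks any improper symmetry element and so occurs as an enantiomeric pair, giving 5 + 1 = 6 stereoisomers in total.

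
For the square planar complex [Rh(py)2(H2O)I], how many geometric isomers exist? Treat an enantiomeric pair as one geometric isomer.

2

The distinct arrangements are (2 in all): py cis; py trans.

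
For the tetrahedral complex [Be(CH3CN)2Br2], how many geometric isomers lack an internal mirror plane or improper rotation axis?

In a tetrahedral complex all four positions are equivalent and every pair of ligands is adjacent — there is no cis/trans distinction.
Only one geometric arrangement is possible.

0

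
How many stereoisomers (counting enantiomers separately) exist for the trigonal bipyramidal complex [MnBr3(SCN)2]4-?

3

In a trigonal bipyramid the two axial positions differ from the three equatorial ones.
Working through the distinct placements yields 3 geometric isomers: SCN both equatorial; SCN one axial, one equatorial; SCN both axial.
Each arrangement has an internal mirror plane or centre of symmetry, so none is chiral.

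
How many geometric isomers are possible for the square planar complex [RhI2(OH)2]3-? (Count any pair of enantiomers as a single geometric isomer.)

In a square planar complex each vertex has one trans partner and two cis neighbours.
There are 2 geometric isomers: I cis; I trans.

2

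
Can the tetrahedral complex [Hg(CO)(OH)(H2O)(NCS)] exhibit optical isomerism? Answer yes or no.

yes

In a tetrahedral complex all four positions are equivalent and every pair of ligands is adjacent — there is no cis/trans distinction.
Only one geometric arrangement is possible; it has no improper symmetry element, so it exists as a pair of enantiomers (2 stereoisomers).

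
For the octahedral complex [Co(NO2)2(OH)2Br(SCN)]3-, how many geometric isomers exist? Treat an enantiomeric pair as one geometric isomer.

The six octahedral sites form three mutually perpendicular trans pairs.
Systematic placement gives 6 geometric isomers: NO2 cis, OH cis (3 arrangements, 2 chiral); NO2 cis, OH trans; NO2 trans, OH cis; NO2 trans, OH trans.

6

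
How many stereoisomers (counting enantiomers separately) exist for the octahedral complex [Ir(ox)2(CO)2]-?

3

An octahedron has six vertices in three trans pairs; every non-trans pair is cis.
Each ox is bidentate and must span two cis positions.
Working through the distinct placements yields 2 geometric isomers: CO trans; CO cis (chiral).
One of these lacks any improper symmetry element and so occurs as an enantiomeric pair, giving 2 + 1 = 3 stereoisomers in total.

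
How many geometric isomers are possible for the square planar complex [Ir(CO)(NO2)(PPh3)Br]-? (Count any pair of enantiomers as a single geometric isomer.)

3

In a square planar complex each vertex has one trans partner and two cis neighbours.
Systematic placement gives 3 geometric isomers: (Br/NO2 trans, CO/PPh3 trans); (Br/PPh3 trans, CO/NO2 trans); (Br/CO trans, NO2/PPh3 trans).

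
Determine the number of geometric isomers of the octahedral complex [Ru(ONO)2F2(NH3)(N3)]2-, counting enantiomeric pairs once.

6

In an octahedral complex each vertex has one trans partner and four cis neighbours.
Systematic placement gives 6 geometric isomers: ONO trans, F trans; ONO cis, F trans; ONO trans, F cis; ONO cis, F cis (3 arrangements, 2 chiral).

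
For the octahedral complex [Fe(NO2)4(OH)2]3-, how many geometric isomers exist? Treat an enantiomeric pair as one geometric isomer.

2

In an octahedral complex each vertex has one trans partner and four cis neighbours.
Systematic placement gives 2 geometric isomers: OH trans; OH cis.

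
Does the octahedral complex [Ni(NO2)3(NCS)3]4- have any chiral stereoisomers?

no

The six octahedral sites form three mutually perpendicular trans pairs.
There are 2 geometric isomers: NO2 mer; NO2 fac.
Each arrangement has an internal mirror plane or centre of symmetry, so none is chiral.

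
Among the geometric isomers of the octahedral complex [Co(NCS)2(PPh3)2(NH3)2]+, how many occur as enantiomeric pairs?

1

In an octahedral complex each vertex has one trans partner and four cis neighbours.
Working through the distinct placements yields 5 geometric isomers: NCS trans, PPh3 trans, NH3 trans; NCS trans, PPh3 cis, NH3 cis; NCS cis, PPh3 trans, NH3 cis; NCS cis, PPh3 cis, NH3 cis (chiral); NCS cis, PPh3 cis, NH3 trans.
One of these lacks any improper symmetry element and so occurs as an enantiomeric pair, giving 5 + 1 = 6 stereoisomers in total.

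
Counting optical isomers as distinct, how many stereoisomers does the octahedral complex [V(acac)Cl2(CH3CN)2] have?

The six octahedral sites form three mutually perpendicular trans pairs.
Each acac is bidentate and must span two cis positions.
Working through the distinct placements yields 3 geometric isomers: Cl cis, CH3CN trans; Cl cis, CH3CN cis (chiral); Cl trans, CH3CN cis.
One of these lacks any improper symmetry element and so occurs as an enantiomeric pair, giving 3 + 1 = 4 stereoisomers in total.

4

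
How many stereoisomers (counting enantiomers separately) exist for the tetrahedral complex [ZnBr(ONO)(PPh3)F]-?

2

All four vertices of a tetrahedron are equivalent and mutually adjacent, so cis/trans isomerism cannot arise.
Only one geometric arrangement is possible; it has no improper symmetry element, so it exists as a pair of enantiomers (2 stereoisomers).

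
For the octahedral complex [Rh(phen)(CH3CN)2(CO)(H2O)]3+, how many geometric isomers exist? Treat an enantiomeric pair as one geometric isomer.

Each phen is bidentate and must span two cis positions.
Systematic placement gives 4 geometric isomers: CH3CN trans; CH3CN cis (3 arrangements, 2 chiral).

4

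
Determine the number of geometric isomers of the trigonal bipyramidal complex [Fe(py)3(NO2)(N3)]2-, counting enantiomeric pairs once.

4

In a trigonal bipyramid the two axial positions differ from the three equatorial ones.
There are 4 geometric isomers: NO2 axial, N3 axial; NO2 equatorial, N3 axial; NO2 axial, N3 equatorial; NO2 equatorial, N3 equatorial.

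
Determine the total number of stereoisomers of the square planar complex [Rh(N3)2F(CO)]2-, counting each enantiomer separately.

In a square planar complex each vertex has one trans partner and two cis neighbours.
The distinct arrangements are (2 in all): N3 cis; N3 trans.
Each arrangement has an internal mirror plane or centre of symmetry, so none is chiral.

2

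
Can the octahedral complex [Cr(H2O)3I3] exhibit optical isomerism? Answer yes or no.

In an octahedral complex each vertex has one trans partner and four cis neighbours.
The distinct arrangements are (2 in all): H2O mer; H2O fac.
Each arrangement has an internal mirror plane or centre of symmetry, so none is chiral.

no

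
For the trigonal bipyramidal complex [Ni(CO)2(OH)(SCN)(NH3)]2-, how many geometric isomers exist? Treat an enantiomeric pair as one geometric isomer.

7

A trigonal bipyramid has two axial and three equatorial sites, which are chemically inequivalent.
Systematic enumeration (placing each ligand type in turn and discarding arrangements equivalent by rotation or reflection) gives 7 geometric isomers.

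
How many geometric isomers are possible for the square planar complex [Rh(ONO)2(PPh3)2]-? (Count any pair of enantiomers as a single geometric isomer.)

A square has two trans pairs of vertices; adjacent vertices are cis.
There are 2 geometric isomers: ONO cis; ONO trans.

2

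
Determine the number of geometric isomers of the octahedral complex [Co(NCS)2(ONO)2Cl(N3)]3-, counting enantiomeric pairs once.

6

The six octahedral sites form three mutually perpendicular trans pairs.
The distinct arrangements are (6 in all): NCS trans, ONO trans; NCS cis, ONO cis (3 arrangements, 2 chiral); NCS cis, ONO trans; NCS trans, ONO cis.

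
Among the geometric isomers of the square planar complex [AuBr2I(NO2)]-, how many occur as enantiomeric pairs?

In a square planar complex each vertex has one trans partner and two cis neighbours.
Systematic placement gives 2 geometric isomers: Br cis; Br trans.
Each arrangement has an internal mirror plane or centre of symmetry, so none is chiral.

0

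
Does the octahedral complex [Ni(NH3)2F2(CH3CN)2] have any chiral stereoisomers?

In an octahedral complex each vertex has one trans partner and four cis neighbours.
The distinct arrangements are (5 in all): NH3 trans, F trans, CH3CN trans; NH3 cis, F cis, CH3CN trans; NH3 trans, F cis, CH3CN cis; NH3 cis, F cis, CH3CN cis (chiral); NH3 cis, F trans, CH3CN cis.
One of these lacks any improper symmetry element and so occurs as an enantiomeric pair, giving 5 + 1 = 6 stereoisomers in total.

yes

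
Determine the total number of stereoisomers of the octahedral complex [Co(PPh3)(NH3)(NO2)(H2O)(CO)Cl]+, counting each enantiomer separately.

An octahedron has six vertices in three trans pairs; every non-trans pair is cis.
Systematic enumeration (placing each ligand type in turn and discarding arrangements equivalent by rotation or reflection) gives 15 geometric isomers.
Of these, 15 lack any improper symmetry element and so occur as enantiomeric pairs, giving 15 + 15 = 30 stereoisomers in total.

30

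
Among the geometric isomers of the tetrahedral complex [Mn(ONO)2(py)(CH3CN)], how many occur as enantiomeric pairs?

0

All four vertices of a tetrahedron are equivalent and mutually adjacent, so cis/trans isomerism cannot arise.
Only one geometric arrangement is possible.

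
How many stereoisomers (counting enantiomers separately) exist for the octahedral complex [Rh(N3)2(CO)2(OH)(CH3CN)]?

8

The six octahedral sites form three mutually perpendicular trans pairs.
The distinct arrangements are (6 in all): N3 cis, CO cis (3 arrangements, 2 chiral); N3 trans, CO cis; N3 cis, CO trans; N3 trans, CO trans.
Of these, 2 lack any improper symmetry element and so occur as enantiomeric pairs, giving 6 + 2 = 8 stereoisomers in total.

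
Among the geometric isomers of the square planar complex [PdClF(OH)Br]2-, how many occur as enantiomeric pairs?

In a square planar complex each vertex has one trans partner and two cis neighbours.
Working through the distinct placements yields 3 geometric isomers: (Br/F trans, Cl/OH trans); (Br/OH trans, Cl/F trans); (Br/Cl trans, F/OH trans).
Each arrangement has an internal mirror plane or centre of symmetry, so none is chiral.

0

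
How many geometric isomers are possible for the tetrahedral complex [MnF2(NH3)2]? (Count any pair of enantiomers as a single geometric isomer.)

All four vertices of a tetrahedron are equivalent and mutually adjacent, so cis/trans isomerism cannot arise.
Only one geometric arrangement is possible.

1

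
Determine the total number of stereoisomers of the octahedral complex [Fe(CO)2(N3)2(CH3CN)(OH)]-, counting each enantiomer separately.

8

In an octahedral complex each vertex has one trans partner and four cis neighbours.
Systematic placement gives 6 geometric isomers: CO cis, N3 cis (3 arrangements, 2 chiral); CO cis, N3 trans; CO trans, N3 cis; CO trans, N3 trans.
Of these, 2 lack any improper symmetry element and so occur as enantiomeric pairs, giving 6 + 2 = 8 stereoisomers in total.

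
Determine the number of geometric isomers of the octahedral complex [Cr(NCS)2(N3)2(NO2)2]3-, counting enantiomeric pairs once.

5

In an octahedral complex each vertex has one trans partner and four cis neighbours.
There are 5 geometric isomers: NCS trans, N3 trans, NO2 trans; NCS cis, N3 trans, NO2 cis; NCS cis, N3 cis, NO2 trans; NCS cis, N3 cis, NO2 cis (chiral); NCS trans, N3 cis, NO2 cis.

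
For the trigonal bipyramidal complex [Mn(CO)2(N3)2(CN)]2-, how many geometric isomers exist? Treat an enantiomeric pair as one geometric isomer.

5

In a trigonal bipyramid the two axial positions differ from the three equatorial ones.
Exhaustive case analysis gives 5 geometric isomers.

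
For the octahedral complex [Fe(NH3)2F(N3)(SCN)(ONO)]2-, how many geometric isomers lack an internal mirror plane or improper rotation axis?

6

An octahedron has six vertices in three trans pairs; every non-trans pair is cis.
Exhaustive case analysis gives 9 geometric isomers.
Of these, 6 lack any improper symmetry element and so occur as enantiomeric pairs, giving 9 + 6 = 15 stereoisomers in total.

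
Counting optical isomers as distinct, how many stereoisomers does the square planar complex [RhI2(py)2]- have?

2

Working through the distinct placements yields 2 geometric isomers: I cis; I trans.
Each arrangement has an internal mirror plane or centre of symmetry, so none is chiral.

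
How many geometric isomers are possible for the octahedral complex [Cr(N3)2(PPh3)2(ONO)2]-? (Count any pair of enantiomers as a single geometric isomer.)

Working through the distinct placements yields 5 geometric isomers: N3 trans, PPh3 trans, ONO trans; N3 trans, PPh3 cis, ONO cis; N3 cis, PPh3 trans, ONO cis; N3 cis, PPh3 cis, ONO cis (chiral); N3 cis, PPh3 cis, ONO trans.

5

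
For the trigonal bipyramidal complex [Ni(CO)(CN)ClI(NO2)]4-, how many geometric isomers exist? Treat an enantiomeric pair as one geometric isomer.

Placing the ligands in turn and identifying arrangements related by rotation or reflection leaves 10 distinct geometric isomers.

10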